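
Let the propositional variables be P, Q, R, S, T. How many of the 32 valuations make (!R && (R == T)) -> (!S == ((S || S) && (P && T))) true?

Initial set: {T ((!R && (R == T)) -> (!S == ((S || S) && (P && T))))}.
T ((!R && (R == T)) -> (!S == ((S || S) && (P && T)))): β-rule — branch into F (!R && (R == T))  //  T (!S == ((S || S) && (P && T))).
  branch 1 (add F (!R && (R == T))):
    F (!R && (R == T)): β-rule — branch into F !R  //  F (R == T).
      branch 1.1 (add F !R):
        ○ open, literals {R=T}.
      branch 1.2 (add F (R == T)):
        F (R == T): β-rule — branch into T R, F T  //  F R, T T.
          branch 1.2.1 (add T R, F T):
            ○ open, literals {R=T, T=F}.
          branch 1.2.2 (add F R, T T):
            ○ open, literals {R=F, T=T}.
  branch 2 (add T (!S == ((S || S) && (P && T)))):
    T (!S == ((S || S) && (P && T))): β-rule — branch into T !S, T ((S || S) && (P && T))  //  F !S, F ((S || S) && (P && T)).
      branch 2.1 (add T !S, T ((S || S) && (P && T))):
        T ((S || S) && (P && T)): α-rule — add T (S || S), T (P && T).
        T (P && T): α-rule — add T P, T T.
        T (S || S): β-rule — branch into T S  //  T S.
          branch 2.1.1 (add T S):
            × closes — contains both S and !S.
          branch 2.1.2 (add T S):
            × closes — contains both S and !S.
      branch 2.2 (add F !S, F ((S || S) && (P && T))):
        F ((S || S) && (P && T)): β-rule — branch into F (S || S)  //  F (P && T).
          branch 2.2.1 (add F (S || S)):
            F (S || S): α-rule — add F S, F S.
            × closes — contains both S and !S.
          branch 2.2.2 (add F (P && T)):
            F (P && T): β-rule — branch into F P  //  F T.
              branch 2.2.2.1 (add F P):
                ○ open, literals {P=F, S=T}.
              branch 2.2.2.2 (add F T):
                ○ open, literals {S=T, T=F}.
3 branches closed, 5 open.
Each open branch fixes some atoms; the unmentioned ones are free. Counting distinct full assignments: branch {R=T} (P, Q, S, T) contributes 16 new; branch {R=T, T=F} (P, Q, S) contributes 0 new; branch {R=F, T=T} (P, Q, S) contributes 8 new; branch {P=F, S=T} (Q, R, T) contributes 2 new; branch {S=T, T=F} (P, Q, R) contributes 2 new. Total: 28.

28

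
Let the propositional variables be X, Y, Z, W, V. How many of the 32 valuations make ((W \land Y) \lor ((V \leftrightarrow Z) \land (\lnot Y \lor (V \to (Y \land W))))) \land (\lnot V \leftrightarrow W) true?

Initial set: {(((W \land Y) \lor ((V \leftrightarrow Z) \land (\lnot Y \lor (V \to (Y \land W))))) \land (\lnot V \leftrightarrow W))}.
(((W \land Y) \lor ((V \leftrightarrow Z) \land (\lnot Y \lor (V \to (Y \land W))))) \land (\lnot V \leftrightarrow W)): α-rule — add ((W \land Y) \lor ((V \leftrightarrow Z) \land (\lnot Y \lor (V \to (Y \land W))))), (\lnot V \leftrightarrow W).
((W \land Y) \lor ((V \leftrightarrow Z) \land (\lnot Y \lor (V \to (Y \land W))))): β-rule — branch into (W \land Y)  //  ((V \leftrightarrow Z) \land (\lnot Y \lor (V \to (Y \land W)))).
  branch 1 (add (W \land Y)):
    (W \land Y): α-rule — add W, Y.
    (\lnot V \leftrightarrow W): β-rule — branch into \lnot V, W  //  \lnot \lnot V, \lnot W.
      branch 1.1 (add \lnot V, W):
        ○ open, literals {V=0, W=1, Y=1}.
      branch 1.2 (add \lnot \lnot V, \lnot W):
        × closes — contains both W and \lnot W.
  branch 2 (add ((V \leftrightarrow Z) \land (\lnot Y \lor (V \to (Y \land W))))):
    ((V \leftrightarrow Z) \land (\lnot Y \lor (V \to (Y \land W)))): α-rule — add (V \leftrightarrow Z), (\lnot Y \lor (V \to (Y \land W))).
    (\lnot V \leftrightarrow W): β-rule — branch into \lnot V, W  //  \lnot \lnot V, \lnot W.
      branch 2.1 (add \lnot V, W):
        (V \leftrightarrow Z): β-rule — branch into V, Z  //  \lnot V, \lnot Z.
          branch 2.1.1 (add V, Z):
            × closes — contains both V and \lnot V.
          branch 2.1.2 (add \lnot V, \lnot Z):
            (\lnot Y \lor (V \to (Y \land W))): β-rule — branch into \lnot Y  //  (V \to (Y \land W)).
              branch 2.1.2.1 (add \lnot Y):
                ○ open, literals {V=0, W=1, Y=0, Z=0}.
              branch 2.1.2.2 (add (V \to (Y \land W))):
                (V \to (Y \land W)): β-rule — branch into \lnot V  //  (Y \land W).
                  branch 2.1.2.2.1 (add \lnot V):
                    ○ open, literals {V=0, W=1, Z=0}.
                  branch 2.1.2.2.2 (add (Y \land W)):
                    (Y \land W): α-rule — add Y, W.
                    ○ open, literals {V=0, W=1, Y=1, Z=0}.
      branch 2.2 (add \lnot \lnot V, \lnot W):
        (V \leftrightarrow Z): β-rule — branch into V, Z  //  \lnot V, \lnot Z.
          branch 2.2.1 (add V, Z):
            (\lnot Y \lor (V \to (Y \land W))): β-rule — branch into \lnot Y  //  (V \to (Y \land W)).
              branch 2.2.1.1 (add \lnot Y):
                ○ open, literals {V=1, W=0, Y=0, Z=1}.
              branch 2.2.1.2 (add (V \to (Y \land W))):
                (V \to (Y \land W)): β-rule — branch into \lnot V  //  (Y \land W).
                  branch 2.2.1.2.1 (add \lnot V):
                    × closes — contains both V and \lnot V.
                  branch 2.2.1.2.2 (add (Y \land W)):
                    (Y \land W): α-rule — add Y, W.
                    × closes — contains both W and \lnot W.
          branch 2.2.2 (add \lnot V, \lnot Z):
            × closes — contains both V and \lnot V.
5 branches closed, 5 open.
Each open branch fixes some atoms; the unmentioned ones are free. Counting distinct full assignments: branch {V=0, W=1, Y=1} (X, Z) contributes 4 new; branch {V=0, W=1, Y=0, Z=0} (X) contributes 2 new; branch {V=0, W=1, Z=0} (X, Y) contributes 0 new; branch {V=0, W=1, Y=1, Z=0} (X) contributes 0 new; branch {V=1, W=0, Y=0, Z=1} (X) contributes 2 new. Total: 8.

8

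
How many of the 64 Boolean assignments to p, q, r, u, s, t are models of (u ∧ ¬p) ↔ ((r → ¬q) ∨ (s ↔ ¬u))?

20

Initial set: {T ((u ∧ ¬p) ↔ ((r → ¬q) ∨ (s ↔ ¬u)))}.
T ((u ∧ ¬p) ↔ ((r → ¬q) ∨ (s ↔ ¬u))): β-rule — branch into T (u ∧ ¬p), T ((r → ¬q) ∨ (s ↔ ¬u))  //  F (u ∧ ¬p), F ((r → ¬q) ∨ (s ↔ ¬u)).
  branch 1 (add T (u ∧ ¬p), T ((r → ¬q) ∨ (s ↔ ¬u))):
    T (u ∧ ¬p): α-rule — add T u, T ¬p.
    T ((r → ¬q) ∨ (s ↔ ¬u)): β-rule — branch into T (r → ¬q)  //  T (s ↔ ¬u).
      branch 1.1 (add T (r → ¬q)):
        T (r → ¬q): β-rule — branch into F r  //  T ¬q.
          branch 1.1.1 (add F r):
            ○ open, literals {p=0, r=0, u=1}.
          branch 1.1.2 (add T ¬q):
            ○ open, literals {p=0, q=0, u=1}.
      branch 1.2 (add T (s ↔ ¬u)):
        T (s ↔ ¬u): β-rule — branch into T s, T ¬u  //  F s, F ¬u.
          branch 1.2.1 (add T s, T ¬u):
            × closes — contains both u and ¬u.
          branch 1.2.2 (add F s, F ¬u):
            ○ open, literals {p=0, s=0, u=1}.
  branch 2 (add F (u ∧ ¬p), F ((r → ¬q) ∨ (s ↔ ¬u))):
    F ((r → ¬q) ∨ (s ↔ ¬u)): α-rule — add F (r → ¬q), F (s ↔ ¬u).
    F (r → ¬q): α-rule — add T r, F ¬q.
    F (u ∧ ¬p): β-rule — branch into F u  //  F ¬p.
      branch 2.1 (add F u):
        F (s ↔ ¬u): β-rule — branch into T s, F ¬u  //  F s, T ¬u.
          branch 2.1.1 (add T s, F ¬u):
            × closes — contains both u and ¬u.
          branch 2.1.2 (add F s, T ¬u):
            ○ open, literals {q=1, r=1, s=0, u=0}.
      branch 2.2 (add F ¬p):
        F (s ↔ ¬u): β-rule — branch into T s, F ¬u  //  F s, T ¬u.
          branch 2.2.1 (add T s, F ¬u):
            ○ open, literals {p=1, q=1, r=1, s=1, u=1}.
          branch 2.2.2 (add F s, T ¬u):
            ○ open, literals {p=1, q=1, r=1, s=0, u=0}.
2 branches closed, 6 open.
Each open branch fixes some atoms; the unmentioned ones are free. Counting distinct full assignments: branch {p=0, r=0, u=1} (q, s, t) contributes 8 new; branch {p=0, q=0, u=1} (r, s, t) contributes 4 new; branch {p=0, s=0, u=1} (q, r, t) contributes 2 new; branch {q=1, r=1, s=0, u=0} (p, t) contributes 4 new; branch {p=1, q=1, r=1, s=1, u=1} (t) contributes 2 new; branch {p=1, q=1, r=1, s=0, u=0} (t) contributes 0 new. Total: 20.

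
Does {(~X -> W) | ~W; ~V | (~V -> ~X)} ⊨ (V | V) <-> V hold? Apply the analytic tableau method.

Yes

Initial set: {T ((~X -> W) | ~W); T (~V | (~V -> ~X)); F ((V | V) <-> V)}.
T ((~X -> W) | ~W): β-rule — branch into T (~X -> W)  //  T ~W.
  branch 1 (add T (~X -> W)):
    T (~V | (~V -> ~X)): β-rule — branch into T ~V  //  T (~V -> ~X).
      branch 1.1 (add T ~V):
        F ((V | V) <-> V): β-rule — branch into T (V | V), F V  //  F (V | V), T V.
          branch 1.1.1 (add T (V | V), F V):
            T (~X -> W): β-rule — branch into F ~X  //  T W.
              branch 1.1.1.1 (add F ~X):
                T (V | V): β-rule — branch into T V  //  T V.
                  branch 1.1.1.1.1 (add T V):
                    × closes — contains both V and ~V.
                  branch 1.1.1.1.2 (add T V):
                    × closes — contains both V and ~V.
              branch 1.1.1.2 (add T W):
                T (V | V): β-rule — branch into T V  //  T V.
                  branch 1.1.1.2.1 (add T V):
                    × closes — contains both V and ~V.
                  branch 1.1.1.2.2 (add T V):
                    × closes — contains both V and ~V.
          branch 1.1.2 (add F (V | V), T V):
            × closes — contains both V and ~V.
      branch 1.2 (add T (~V -> ~X)):
        F ((V | V) <-> V): β-rule — branch into T (V | V), F V  //  F (V | V), T V.
          branch 1.2.1 (add T (V | V), F V):
            T (~X -> W): β-rule — branch into F ~X  //  T W.
              branch 1.2.1.1 (add F ~X):
                T (~V -> ~X): β-rule — branch into F ~V  //  T ~X.
                  branch 1.2.1.1.1 (add F ~V):
                    × closes — contains both V and ~V.
                  branch 1.2.1.1.2 (add T ~X):
                    × closes — contains both X and ~X.
              branch 1.2.1.2 (add T W):
                T (~V -> ~X): β-rule — branch into F ~V  //  T ~X.
                  branch 1.2.1.2.1 (add F ~V):
                    × closes — contains both V and ~V.
                  branch 1.2.1.2.2 (add T ~X):
                    T (V | V): β-rule — branch into T V  //  T V.
                      branch 1.2.1.2.2.1 (add T V):
                        × closes — contains both V and ~V.
                      branch 1.2.1.2.2.2 (add T V):
                        × closes — contains both V and ~V.
          branch 1.2.2 (add F (V | V), T V):
            F (V | V): α-rule — add F V, F V.
            × closes — contains both V and ~V.
  branch 2 (add T ~W):
    T (~V | (~V -> ~X)): β-rule — branch into T ~V  //  T (~V -> ~X).
      branch 2.1 (add T ~V):
        F ((V | V) <-> V): β-rule — branch into T (V | V), F V  //  F (V | V), T V.
          branch 2.1.1 (add T (V | V), F V):
            T (V | V): β-rule — branch into T V  //  T V.
              branch 2.1.1.1 (add T V):
                × closes — contains both V and ~V.
              branch 2.1.1.2 (add T V):
                × closes — contains both V and ~V.
          branch 2.1.2 (add F (V | V), T V):
            × closes — contains both V and ~V.
      branch 2.2 (add T (~V -> ~X)):
        F ((V | V) <-> V): β-rule — branch into T (V | V), F V  //  F (V | V), T V.
          branch 2.2.1 (add T (V | V), F V):
            T (~V -> ~X): β-rule — branch into F ~V  //  T ~X.
              branch 2.2.1.1 (add F ~V):
                × closes — contains both V and ~V.
              branch 2.2.1.2 (add T ~X):
                T (V | V): β-rule — branch into T V  //  T V.
                  branch 2.2.1.2.1 (add T V):
                    × closes — contains both V and ~V.
                  branch 2.2.1.2.2 (add T V):
                    × closes — contains both V and ~V.
          branch 2.2.2 (add F (V | V), T V):
            F (V | V): α-rule — add F V, F V.
            × closes — contains both V and ~V.
All 18 branches close.
Every branch closed, so the premises entail the conclusion.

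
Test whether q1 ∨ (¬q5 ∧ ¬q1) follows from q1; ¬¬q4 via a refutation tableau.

Yes

Initial set: {q1; ¬¬q4; ¬(q1 ∨ (¬q5 ∧ ¬q1))}.
¬¬q4: drop double negation, giving q4.
¬(q1 ∨ (¬q5 ∧ ¬q1)): α-rule — add ¬q1, ¬(¬q5 ∧ ¬q1).
× closes — contains both q1 and ¬q1.
All 1 branch closes.
Every branch closed, so the premises entail the conclusion.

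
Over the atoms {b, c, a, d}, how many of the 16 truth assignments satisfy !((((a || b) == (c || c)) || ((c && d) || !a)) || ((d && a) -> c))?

2

Initial set: {!((((a || b) == (c || c)) || ((c && d) || !a)) || ((d && a) -> c))}.
!((((a || b) == (c || c)) || ((c && d) || !a)) || ((d && a) -> c)): α-rule — add !(((a || b) == (c || c)) || ((c && d) || !a)), !((d && a) -> c).
!(((a || b) == (c || c)) || ((c && d) || !a)): α-rule — add !((a || b) == (c || c)), !((c && d) || !a).
!((d && a) -> c): α-rule — add (d && a), !c.
!((c && d) || !a): α-rule — add !(c && d), !!a.
(d && a): α-rule — add d, a.
!((a || b) == (c || c)): β-rule — branch into (a || b), !(c || c)  //  !(a || b), (c || c).
  branch 1 (add (a || b), !(c || c)):
    !(c || c): α-rule — add !c, !c.
    !(c && d): β-rule — branch into !c  //  !d.
      branch 1.1 (add !c):
        (a || b): β-rule — branch into a  //  b.
          branch 1.1.1 (add a):
            ○ open, literals {a=1, c=0, d=1}.
          branch 1.1.2 (add b):
            ○ open, literals {a=1, b=1, c=0, d=1}.
      branch 1.2 (add !d):
        × closes — contains both d and !d.
  branch 2 (add !(a || b), (c || c)):
    !(a || b): α-rule — add !a, !b.
    × closes — contains both a and !a.
2 branches closed, 2 open.
Each open branch fixes some atoms; the unmentioned ones are free. Counting distinct full assignments: branch {a=1, c=0, d=1} (b) contributes 2 new; branch {a=1, b=1, c=0, d=1} (none free) contributes 0 new. Total: 2.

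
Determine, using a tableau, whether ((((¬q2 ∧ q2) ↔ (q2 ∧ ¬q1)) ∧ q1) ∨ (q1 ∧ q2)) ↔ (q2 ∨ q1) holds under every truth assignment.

Assume the negation and expand:
Initial set: {¬(((((¬q2 ∧ q2) ↔ (q2 ∧ ¬q1)) ∧ q1) ∨ (q1 ∧ q2)) ↔ (q2 ∨ q1))}.
¬(((((¬q2 ∧ q2) ↔ (q2 ∧ ¬q1)) ∧ q1) ∨ (q1 ∧ q2)) ↔ (q2 ∨ q1)): β-rule — branch into ((((¬q2 ∧ q2) ↔ (q2 ∧ ¬q1)) ∧ q1) ∨ (q1 ∧ q2)), ¬(q2 ∨ q1)  //  ¬((((¬q2 ∧ q2) ↔ (q2 ∧ ¬q1)) ∧ q1) ∨ (q1 ∧ q2)), (q2 ∨ q1).
  branch 1 (add ((((¬q2 ∧ q2) ↔ (q2 ∧ ¬q1)) ∧ q1) ∨ (q1 ∧ q2)), ¬(q2 ∨ q1)):
    ¬(q2 ∨ q1): α-rule — add ¬q2, ¬q1.
    ((((¬q2 ∧ q2) ↔ (q2 ∧ ¬q1)) ∧ q1) ∨ (q1 ∧ q2)): β-rule — branch into (((¬q2 ∧ q2) ↔ (q2 ∧ ¬q1)) ∧ q1)  //  (q1 ∧ q2).
      branch 1.1 (add (((¬q2 ∧ q2) ↔ (q2 ∧ ¬q1)) ∧ q1)):
        (((¬q2 ∧ q2) ↔ (q2 ∧ ¬q1)) ∧ q1): α-rule — add ((¬q2 ∧ q2) ↔ (q2 ∧ ¬q1)), q1.
        × closes — contains both q1 and ¬q1.
      branch 1.2 (add (q1 ∧ q2)):
        (q1 ∧ q2): α-rule — add q1, q2.
        × closes — contains both q1 and ¬q1.
  branch 2 (add ¬((((¬q2 ∧ q2) ↔ (q2 ∧ ¬q1)) ∧ q1) ∨ (q1 ∧ q2)), (q2 ∨ q1)):
    ¬((((¬q2 ∧ q2) ↔ (q2 ∧ ¬q1)) ∧ q1) ∨ (q1 ∧ q2)): α-rule — add ¬(((¬q2 ∧ q2) ↔ (q2 ∧ ¬q1)) ∧ q1), ¬(q1 ∧ q2).
    (q2 ∨ q1): β-rule — branch into q2  //  q1.
      branch 2.1 (add q2):
        ¬(((¬q2 ∧ q2) ↔ (q2 ∧ ¬q1)) ∧ q1): β-rule — branch into ¬((¬q2 ∧ q2) ↔ (q2 ∧ ¬q1))  //  ¬q1.
          branch 2.1.1 (add ¬((¬q2 ∧ q2) ↔ (q2 ∧ ¬q1))):
            ¬(q1 ∧ q2): β-rule — branch into ¬q1  //  ¬q2.
              branch 2.1.1.1 (add ¬q1):
                ¬((¬q2 ∧ q2) ↔ (q2 ∧ ¬q1)): β-rule — branch into (¬q2 ∧ q2), ¬(q2 ∧ ¬q1)  //  ¬(¬q2 ∧ q2), (q2 ∧ ¬q1).
                  branch 2.1.1.1.1 (add (¬q2 ∧ q2), ¬(q2 ∧ ¬q1)):
                    (¬q2 ∧ q2): α-rule — add ¬q2, q2.
                    × closes — contains both q2 and ¬q2.
                  branch 2.1.1.1.2 (add ¬(¬q2 ∧ q2), (q2 ∧ ¬q1)):
                    (q2 ∧ ¬q1): α-rule — add q2, ¬q1.
                    ¬(¬q2 ∧ q2): β-rule — branch into ¬¬q2  //  ¬q2.
                      branch 2.1.1.1.2.1 (add ¬¬q2):
                        ○ open, literals {q1=F, q2=T}.
                      branch 2.1.1.1.2.2 (add ¬q2):
                        × closes — contains both q2 and ¬q2.
              branch 2.1.1.2 (add ¬q2):
                × closes — contains both q2 and ¬q2.
          branch 2.1.2 (add ¬q1):
            ¬(q1 ∧ q2): β-rule — branch into ¬q1  //  ¬q2.
              branch 2.1.2.1 (add ¬q1):
                ○ open, literals {q1=F, q2=T}.
              branch 2.1.2.2 (add ¬q2):
                × closes — contains both q2 and ¬q2.
      branch 2.2 (add q1):
        ¬(((¬q2 ∧ q2) ↔ (q2 ∧ ¬q1)) ∧ q1): β-rule — branch into ¬((¬q2 ∧ q2) ↔ (q2 ∧ ¬q1))  //  ¬q1.
          branch 2.2.1 (add ¬((¬q2 ∧ q2) ↔ (q2 ∧ ¬q1))):
            ¬(q1 ∧ q2): β-rule — branch into ¬q1  //  ¬q2.
              branch 2.2.1.1 (add ¬q1):
                × closes — contains both q1 and ¬q1.
              branch 2.2.1.2 (add ¬q2):
                ¬((¬q2 ∧ q2) ↔ (q2 ∧ ¬q1)): β-rule — branch into (¬q2 ∧ q2), ¬(q2 ∧ ¬q1)  //  ¬(¬q2 ∧ q2), (q2 ∧ ¬q1).
                  branch 2.2.1.2.1 (add (¬q2 ∧ q2), ¬(q2 ∧ ¬q1)):
                    (¬q2 ∧ q2): α-rule — add ¬q2, q2.
                    × closes — contains both q2 and ¬q2.
                  branch 2.2.1.2.2 (add ¬(¬q2 ∧ q2), (q2 ∧ ¬q1)):
                    (q2 ∧ ¬q1): α-rule — add q2, ¬q1.
                    × closes — contains both q2 and ¬q2.
          branch 2.2.2 (add ¬q1):
            × closes — contains both q1 and ¬q1.
10 branches closed, 2 open.
An open branch gives a countermodel: q1=F, q2=T (unmentioned atoms arbitrary); under it the original formula is false.

Not valid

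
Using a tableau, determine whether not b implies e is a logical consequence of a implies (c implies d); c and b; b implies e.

Initial set: {(a implies (c implies d)); (c and b); (b implies e); not (not b implies e)}.
(c and b): α-rule — add c, b.
not (not b implies e): α-rule — add not b, not e.
× closes — contains both b and not b.
All 1 branch closes.
Every branch closed, so the premises entail the conclusion.

Yes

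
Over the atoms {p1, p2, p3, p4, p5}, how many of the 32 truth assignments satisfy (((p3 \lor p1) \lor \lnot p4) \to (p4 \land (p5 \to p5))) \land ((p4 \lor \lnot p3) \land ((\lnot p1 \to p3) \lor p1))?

Initial set: {T ((((p3 \lor p1) \lor \lnot p4) \to (p4 \land (p5 \to p5))) \land ((p4 \lor \lnot p3) \land ((\lnot p1 \to p3) \lor p1)))}.
T ((((p3 \lor p1) \lor \lnot p4) \to (p4 \land (p5 \to p5))) \land ((p4 \lor \lnot p3) \land ((\lnot p1 \to p3) \lor p1))): α-rule — add T (((p3 \lor p1) \lor \lnot p4) \to (p4 \land (p5 \to p5))), T ((p4 \lor \lnot p3) \land ((\lnot p1 \to p3) \lor p1)).
T ((p4 \lor \lnot p3) \land ((\lnot p1 \to p3) \lor p1)): α-rule — add T (p4 \lor \lnot p3), T ((\lnot p1 \to p3) \lor p1).
T (((p3 \lor p1) \lor \lnot p4) \to (p4 \land (p5 \to p5))): β-rule — branch into F ((p3 \lor p1) \lor \lnot p4)  //  T (p4 \land (p5 \to p5)).
  branch 1 (add F ((p3 \lor p1) \lor \lnot p4)):
    F ((p3 \lor p1) \lor \lnot p4): α-rule — add F (p3 \lor p1), F \lnot p4.
    F (p3 \lor p1): α-rule — add F p3, F p1.
    T (p4 \lor \lnot p3): β-rule — branch into T p4  //  T \lnot p3.
      branch 1.1 (add T p4):
        T ((\lnot p1 \to p3) \lor p1): β-rule — branch into T (\lnot p1 \to p3)  //  T p1.
          branch 1.1.1 (add T (\lnot p1 \to p3)):
            T (\lnot p1 \to p3): β-rule — branch into F \lnot p1  //  T p3.
              branch 1.1.1.1 (add F \lnot p1):
                × closes — contains both p1 and \lnot p1.
              branch 1.1.1.2 (add T p3):
                × closes — contains both p3 and \lnot p3.
          branch 1.1.2 (add T p1):
            × closes — contains both p1 and \lnot p1.
      branch 1.2 (add T \lnot p3):
        T ((\lnot p1 \to p3) \lor p1): β-rule — branch into T (\lnot p1 \to p3)  //  T p1.
          branch 1.2.1 (add T (\lnot p1 \to p3)):
            T (\lnot p1 \to p3): β-rule — branch into F \lnot p1  //  T p3.
              branch 1.2.1.1 (add F \lnot p1):
                × closes — contains both p1 and \lnot p1.
              branch 1.2.1.2 (add T p3):
                × closes — contains both p3 and \lnot p3.
          branch 1.2.2 (add T p1):
            × closes — contains both p1 and \lnot p1.
  branch 2 (add T (p4 \land (p5 \to p5))):
    T (p4 \land (p5 \to p5)): α-rule — add T p4, T (p5 \to p5).
    T (p4 \lor \lnot p3): β-rule — branch into T p4  //  T \lnot p3.
      branch 2.1 (add T p4):
        T ((\lnot p1 \to p3) \lor p1): β-rule — branch into T (\lnot p1 \to p3)  //  T p1.
          branch 2.1.1 (add T (\lnot p1 \to p3)):
            T (p5 \to p5): β-rule — branch into F p5  //  T p5.
              branch 2.1.1.1 (add F p5):
                T (\lnot p1 \to p3): β-rule — branch into F \lnot p1  //  T p3.
                  branch 2.1.1.1.1 (add F \lnot p1):
                    ○ open, literals {p1=true, p4=true, p5=false}.
                  branch 2.1.1.1.2 (add T p3):
                    ○ open, literals {p3=true, p4=true, p5=false}.
              branch 2.1.1.2 (add T p5):
                T (\lnot p1 \to p3): β-rule — branch into F \lnot p1  //  T p3.
                  branch 2.1.1.2.1 (add F \lnot p1):
                    ○ open, literals {p1=true, p4=true, p5=true}.
                  branch 2.1.1.2.2 (add T p3):
                    ○ open, literals {p3=true, p4=true, p5=true}.
          branch 2.1.2 (add T p1):
            T (p5 \to p5): β-rule — branch into F p5  //  T p5.
              branch 2.1.2.1 (add F p5):
                ○ open, literals {p1=true, p4=true, p5=false}.
              branch 2.1.2.2 (add T p5):
                ○ open, literals {p1=true, p4=true, p5=true}.
      branch 2.2 (add T \lnot p3):
        T ((\lnot p1 \to p3) \lor p1): β-rule — branch into T (\lnot p1 \to p3)  //  T p1.
          branch 2.2.1 (add T (\lnot p1 \to p3)):
            T (p5 \to p5): β-rule — branch into F p5  //  T p5.
              branch 2.2.1.1 (add F p5):
                T (\lnot p1 \to p3): β-rule — branch into F \lnot p1  //  T p3.
                  branch 2.2.1.1.1 (add F \lnot p1):
                    ○ open, literals {p1=true, p3=false, p4=true, p5=false}.
                  branch 2.2.1.1.2 (add T p3):
                    × closes — contains both p3 and \lnot p3.
              branch 2.2.1.2 (add T p5):
                T (\lnot p1 \to p3): β-rule — branch into F \lnot p1  //  T p3.
                  branch 2.2.1.2.1 (add F \lnot p1):
                    ○ open, literals {p1=true, p3=false, p4=true, p5=true}.
                  branch 2.2.1.2.2 (add T p3):
                    × closes — contains both p3 and \lnot p3.
          branch 2.2.2 (add T p1):
            T (p5 \to p5): β-rule — branch into F p5  //  T p5.
              branch 2.2.2.1 (add F p5):
                ○ open, literals {p1=true, p3=false, p4=true, p5=false}.
              branch 2.2.2.2 (add T p5):
                ○ open, literals {p1=true, p3=false, p4=true, p5=true}.
8 branches closed, 10 open.
Each open branch fixes some atoms; the unmentioned ones are free. Counting distinct full assignments: branch {p1=true, p4=true, p5=false} (p2, p3) contributes 4 new; branch {p3=true, p4=true, p5=false} (p1, p2) contributes 2 new; branch {p1=true, p4=true, p5=true} (p2, p3) contributes 4 new; branch {p3=true, p4=true, p5=true} (p1, p2) contributes 2 new; branch {p1=true, p4=true, p5=false} (p2, p3) contributes 0 new; branch {p1=true, p4=true, p5=true} (p2, p3) contributes 0 new; branch {p1=true, p3=false, p4=true, p5=false} (p2) contributes 0 new; branch {p1=true, p3=false, p4=true, p5=true} (p2) contributes 0 new; branch {p1=true, p3=false, p4=true, p5=false} (p2) contributes 0 new; branch {p1=true, p3=false, p4=true, p5=true} (p2) contributes 0 new. Total: 12.

12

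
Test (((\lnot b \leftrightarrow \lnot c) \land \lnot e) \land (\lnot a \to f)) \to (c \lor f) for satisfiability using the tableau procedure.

Initial set: {((((\lnot b \leftrightarrow \lnot c) \land \lnot e) \land (\lnot a \to f)) \to (c \lor f))}.
((((\lnot b \leftrightarrow \lnot c) \land \lnot e) \land (\lnot a \to f)) \to (c \lor f)): β-rule — branch into \lnot (((\lnot b \leftrightarrow \lnot c) \land \lnot e) \land (\lnot a \to f))  //  (c \lor f).
  branch 1 (add \lnot (((\lnot b \leftrightarrow \lnot c) \land \lnot e) \land (\lnot a \to f))):
    \lnot (((\lnot b \leftrightarrow \lnot c) \land \lnot e) \land (\lnot a \to f)): β-rule — branch into \lnot ((\lnot b \leftrightarrow \lnot c) \land \lnot e)  //  \lnot (\lnot a \to f).
      branch 1.1 (add \lnot ((\lnot b \leftrightarrow \lnot c) \land \lnot e)):
        \lnot ((\lnot b \leftrightarrow \lnot c) \land \lnot e): β-rule — branch into \lnot (\lnot b \leftrightarrow \lnot c)  //  \lnot \lnot e.
          branch 1.1.1 (add \lnot (\lnot b \leftrightarrow \lnot c)):
            \lnot (\lnot b \leftrightarrow \lnot c): β-rule — branch into \lnot b, \lnot \lnot c  //  \lnot \lnot b, \lnot c.
              branch 1.1.1.1 (add \lnot b, \lnot \lnot c):
                ○ open, literals {b=F, c=T}.
              branch 1.1.1.2 (add \lnot \lnot b, \lnot c):
                ○ open, literals {b=T, c=F}.
          branch 1.1.2 (add \lnot \lnot e):
            ○ open, literals {e=T}.
      branch 1.2 (add \lnot (\lnot a \to f)):
        \lnot (\lnot a \to f): α-rule — add \lnot a, \lnot f.
        ○ open, literals {a=F, f=F}.
  branch 2 (add (c \lor f)):
    (c \lor f): β-rule — branch into c  //  f.
      branch 2.1 (add c):
        ○ open, literals {c=T}.
      branch 2.2 (add f):
        ○ open, literals {f=T}.
0 branches closed, 6 open.
An open branch gives a satisfying assignment: b=F, c=T.

Satisfiable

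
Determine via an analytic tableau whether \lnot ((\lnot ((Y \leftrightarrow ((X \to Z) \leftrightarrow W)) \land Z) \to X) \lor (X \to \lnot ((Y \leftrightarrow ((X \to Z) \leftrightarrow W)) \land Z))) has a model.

Initial set: {\lnot ((\lnot ((Y \leftrightarrow ((X \to Z) \leftrightarrow W)) \land Z) \to X) \lor (X \to \lnot ((Y \leftrightarrow ((X \to Z) \leftrightarrow W)) \land Z)))}.
\lnot ((\lnot ((Y \leftrightarrow ((X \to Z) \leftrightarrow W)) \land Z) \to X) \lor (X \to \lnot ((Y \leftrightarrow ((X \to Z) \leftrightarrow W)) \land Z))): α-rule — add \lnot (\lnot ((Y \leftrightarrow ((X \to Z) \leftrightarrow W)) \land Z) \to X), \lnot (X \to \lnot ((Y \leftrightarrow ((X \to Z) \leftrightarrow W)) \land Z)).
\lnot (\lnot ((Y \leftrightarrow ((X \to Z) \leftrightarrow W)) \land Z) \to X): α-rule — add \lnot ((Y \leftrightarrow ((X \to Z) \leftrightarrow W)) \land Z), \lnot X.
\lnot (X \to \lnot ((Y \leftrightarrow ((X \to Z) \leftrightarrow W)) \land Z)): α-rule — add X, \lnot \lnot ((Y \leftrightarrow ((X \to Z) \leftrightarrow W)) \land Z).
× closes — contains both X and \lnot X.
All 1 branch closes.
Every branch closed; the formula is unsatisfiable.

Unsatisfiable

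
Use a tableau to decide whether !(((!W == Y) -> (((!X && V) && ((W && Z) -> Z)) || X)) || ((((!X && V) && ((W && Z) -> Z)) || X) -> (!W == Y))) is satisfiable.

Unsatisfiable

Initial set: {T !(((!W == Y) -> (((!X && V) && ((W && Z) -> Z)) || X)) || ((((!X && V) && ((W && Z) -> Z)) || X) -> (!W == Y)))}.
T !(((!W == Y) -> (((!X && V) && ((W && Z) -> Z)) || X)) || ((((!X && V) && ((W && Z) -> Z)) || X) -> (!W == Y))): α-rule — add F ((!W == Y) -> (((!X && V) && ((W && Z) -> Z)) || X)), F ((((!X && V) && ((W && Z) -> Z)) || X) -> (!W == Y)).
F ((!W == Y) -> (((!X && V) && ((W && Z) -> Z)) || X)): α-rule — add T (!W == Y), F (((!X && V) && ((W && Z) -> Z)) || X).
F ((((!X && V) && ((W && Z) -> Z)) || X) -> (!W == Y)): α-rule — add T (((!X && V) && ((W && Z) -> Z)) || X), F (!W == Y).
F (((!X && V) && ((W && Z) -> Z)) || X): α-rule — add F ((!X && V) && ((W && Z) -> Z)), F X.
T (!W == Y): β-rule — branch into T !W, T Y  //  F !W, F Y.
  branch 1 (add T !W, T Y):
    T (((!X && V) && ((W && Z) -> Z)) || X): β-rule — branch into T ((!X && V) && ((W && Z) -> Z))  //  T X.
      branch 1.1 (add T ((!X && V) && ((W && Z) -> Z))):
        T ((!X && V) && ((W && Z) -> Z)): α-rule — add T (!X && V), T ((W && Z) -> Z).
        T (!X && V): α-rule — add T !X, T V.
        F (!W == Y): β-rule — branch into T !W, F Y  //  F !W, T Y.
          branch 1.1.1 (add T !W, F Y):
            × closes — contains both Y and !Y.
          branch 1.1.2 (add F !W, T Y):
            × closes — contains both W and !W.
      branch 1.2 (add T X):
        × closes — contains both X and !X.
  branch 2 (add F !W, F Y):
    T (((!X && V) && ((W && Z) -> Z)) || X): β-rule — branch into T ((!X && V) && ((W && Z) -> Z))  //  T X.
      branch 2.1 (add T ((!X && V) && ((W && Z) -> Z))):
        T ((!X && V) && ((W && Z) -> Z)): α-rule — add T (!X && V), T ((W && Z) -> Z).
        T (!X && V): α-rule — add T !X, T V.
        F (!W == Y): β-rule — branch into T !W, F Y  //  F !W, T Y.
          branch 2.1.1 (add T !W, F Y):
            × closes — contains both W and !W.
          branch 2.1.2 (add F !W, T Y):
            × closes — contains both Y and !Y.
      branch 2.2 (add T X):
        × closes — contains both X and !X.
All 6 branches close.
Every branch closed; the formula is unsatisfiable.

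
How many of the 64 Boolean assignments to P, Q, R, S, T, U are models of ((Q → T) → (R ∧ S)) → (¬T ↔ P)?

50

Initial set: {T (((Q → T) → (R ∧ S)) → (¬T ↔ P))}.
T (((Q → T) → (R ∧ S)) → (¬T ↔ P)): β-rule — branch into F ((Q → T) → (R ∧ S))  //  T (¬T ↔ P).
  branch 1 (add F ((Q → T) → (R ∧ S))):
    F ((Q → T) → (R ∧ S)): α-rule — add T (Q → T), F (R ∧ S).
    T (Q → T): β-rule — branch into F Q  //  T T.
      branch 1.1 (add F Q):
        F (R ∧ S): β-rule — branch into F R  //  F S.
          branch 1.1.1 (add F R):
            ○ open, literals {Q=0, R=0}.
          branch 1.1.2 (add F S):
            ○ open, literals {Q=0, S=0}.
      branch 1.2 (add T T):
        F (R ∧ S): β-rule — branch into F R  //  F S.
          branch 1.2.1 (add F R):
            ○ open, literals {R=0, T=1}.
          branch 1.2.2 (add F S):
            ○ open, literals {S=0, T=1}.
  branch 2 (add T (¬T ↔ P)):
    T (¬T ↔ P): β-rule — branch into T ¬T, T P  //  F ¬T, F P.
      branch 2.1 (add T ¬T, T P):
        ○ open, literals {P=1, T=0}.
      branch 2.2 (add F ¬T, F P):
        ○ open, literals {P=0, T=1}.
0 branches closed, 6 open.
Each open branch fixes some atoms; the unmentioned ones are free. Counting distinct full assignments: branch {Q=0, R=0} (P, S, T, U) contributes 16 new; branch {Q=0, S=0} (P, R, T, U) contributes 8 new; branch {R=0, T=1} (P, Q, S, U) contributes 8 new; branch {S=0, T=1} (P, Q, R, U) contributes 4 new; branch {P=1, T=0} (Q, R, S, U) contributes 10 new; branch {P=0, T=1} (Q, R, S, U) contributes 4 new. Total: 50.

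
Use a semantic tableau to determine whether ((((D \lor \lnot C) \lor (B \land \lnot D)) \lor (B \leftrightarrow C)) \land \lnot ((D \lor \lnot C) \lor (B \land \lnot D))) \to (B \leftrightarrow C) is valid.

Assume the negation and expand:
Initial set: {F (((((D \lor \lnot C) \lor (B \land \lnot D)) \lor (B \leftrightarrow C)) \land \lnot ((D \lor \lnot C) \lor (B \land \lnot D))) \to (B \leftrightarrow C))}.
F (((((D \lor \lnot C) \lor (B \land \lnot D)) \lor (B \leftrightarrow C)) \land \lnot ((D \lor \lnot C) \lor (B \land \lnot D))) \to (B \leftrightarrow C)): α-rule — add T ((((D \lor \lnot C) \lor (B \land \lnot D)) \lor (B \leftrightarrow C)) \land \lnot ((D \lor \lnot C) \lor (B \land \lnot D))), F (B \leftrightarrow C).
T ((((D \lor \lnot C) \lor (B \land \lnot D)) \lor (B \leftrightarrow C)) \land \lnot ((D \lor \lnot C) \lor (B \land \lnot D))): α-rule — add T (((D \lor \lnot C) \lor (B \land \lnot D)) \lor (B \leftrightarrow C)), T \lnot ((D \lor \lnot C) \lor (B \land \lnot D)).
T \lnot ((D \lor \lnot C) \lor (B \land \lnot D)): α-rule — add F (D \lor \lnot C), F (B \land \lnot D).
F (D \lor \lnot C): α-rule — add F D, F \lnot C.
F (B \leftrightarrow C): β-rule — branch into T B, F C  //  F B, T C.
  branch 1 (add T B, F C):
    × closes — contains both C and \lnot C.
  branch 2 (add F B, T C):
    T (((D \lor \lnot C) \lor (B \land \lnot D)) \lor (B \leftrightarrow C)): β-rule — branch into T ((D \lor \lnot C) \lor (B \land \lnot D))  //  T (B \leftrightarrow C).
      branch 2.1 (add T ((D \lor \lnot C) \lor (B \land \lnot D))):
        F (B \land \lnot D): β-rule — branch into F B  //  F \lnot D.
          branch 2.1.1 (add F B):
            T ((D \lor \lnot C) \lor (B \land \lnot D)): β-rule — branch into T (D \lor \lnot C)  //  T (B \land \lnot D).
              branch 2.1.1.1 (add T (D \lor \lnot C)):
                T (D \lor \lnot C): β-rule — branch into T D  //  T \lnot C.
                  branch 2.1.1.1.1 (add T D):
                    × closes — contains both D and \lnot D.
                  branch 2.1.1.1.2 (add T \lnot C):
                    × closes — contains both C and \lnot C.
              branch 2.1.1.2 (add T (B \land \lnot D)):
                T (B \land \lnot D): α-rule — add T B, T \lnot D.
                × closes — contains both B and \lnot B.
          branch 2.1.2 (add F \lnot D):
            × closes — contains both D and \lnot D.
      branch 2.2 (add T (B \leftrightarrow C)):
        F (B \land \lnot D): β-rule — branch into F B  //  F \lnot D.
          branch 2.2.1 (add F B):
            T (B \leftrightarrow C): β-rule — branch into T B, T C  //  F B, F C.
              branch 2.2.1.1 (add T B, T C):
                × closes — contains both B and \lnot B.
              branch 2.2.1.2 (add F B, F C):
                × closes — contains both C and \lnot C.
          branch 2.2.2 (add F \lnot D):
            × closes — contains both D and \lnot D.
All 8 branches close.
Every branch closed, so the negation is unsatisfiable and the formula is valid.

Valid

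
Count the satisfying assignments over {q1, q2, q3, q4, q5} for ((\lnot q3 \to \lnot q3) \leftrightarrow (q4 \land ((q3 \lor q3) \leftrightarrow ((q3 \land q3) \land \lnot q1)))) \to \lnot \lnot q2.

26

Initial set: {(((\lnot q3 \to \lnot q3) \leftrightarrow (q4 \land ((q3 \lor q3) \leftrightarrow ((q3 \land q3) \land \lnot q1)))) \to \lnot \lnot q2)}.
(((\lnot q3 \to \lnot q3) \leftrightarrow (q4 \land ((q3 \lor q3) \leftrightarrow ((q3 \land q3) \land \lnot q1)))) \to \lnot \lnot q2): β-rule — branch into \lnot ((\lnot q3 \to \lnot q3) \leftrightarrow (q4 \land ((q3 \lor q3) \leftrightarrow ((q3 \land q3) \land \lnot q1))))  //  \lnot \lnot q2.
  branch 1 (add \lnot ((\lnot q3 \to \lnot q3) \leftrightarrow (q4 \land ((q3 \lor q3) \leftrightarrow ((q3 \land q3) \land \lnot q1))))):
    \lnot ((\lnot q3 \to \lnot q3) \leftrightarrow (q4 \land ((q3 \lor q3) \leftrightarrow ((q3 \land q3) \land \lnot q1)))): β-rule — branch into (\lnot q3 \to \lnot q3), \lnot (q4 \land ((q3 \lor q3) \leftrightarrow ((q3 \land q3) \land \lnot q1)))  //  \lnot (\lnot q3 \to \lnot q3), (q4 \land ((q3 \lor q3) \leftrightarrow ((q3 \land q3) \land \lnot q1))).
      branch 1.1 (add (\lnot q3 \to \lnot q3), \lnot (q4 \land ((q3 \lor q3) \leftrightarrow ((q3 \land q3) \land \lnot q1)))):
        (\lnot q3 \to \lnot q3): β-rule — branch into \lnot \lnot q3  //  \lnot q3.
          branch 1.1.1 (add \lnot \lnot q3):
            \lnot (q4 \land ((q3 \lor q3) \leftrightarrow ((q3 \land q3) \land \lnot q1))): β-rule — branch into \lnot q4  //  \lnot ((q3 \lor q3) \leftrightarrow ((q3 \land q3) \land \lnot q1)).
              branch 1.1.1.1 (add \lnot q4):
                ○ open, literals {q3=T, q4=F}.
              branch 1.1.1.2 (add \lnot ((q3 \lor q3) \leftrightarrow ((q3 \land q3) \land \lnot q1))):
                \lnot ((q3 \lor q3) \leftrightarrow ((q3 \land q3) \land \lnot q1)): β-rule — branch into (q3 \lor q3), \lnot ((q3 \land q3) \land \lnot q1)  //  \lnot (q3 \lor q3), ((q3 \land q3) \land \lnot q1).
                  branch 1.1.1.2.1 (add (q3 \lor q3), \lnot ((q3 \land q3) \land \lnot q1)):
                    (q3 \lor q3): β-rule — branch into q3  //  q3.
                      branch 1.1.1.2.1.1 (add q3):
                        \lnot ((q3 \land q3) \land \lnot q1): β-rule — branch into \lnot (q3 \land q3)  //  \lnot \lnot q1.
                          branch 1.1.1.2.1.1.1 (add \lnot (q3 \land q3)):
                            \lnot (q3 \land q3): β-rule — branch into \lnot q3  //  \lnot q3.
                              branch 1.1.1.2.1.1.1.1 (add \lnot q3):
                                × closes — contains both q3 and \lnot q3.
                              branch 1.1.1.2.1.1.1.2 (add \lnot q3):
                                × closes — contains both q3 and \lnot q3.
                          branch 1.1.1.2.1.1.2 (add \lnot \lnot q1):
                            ○ open, literals {q1=T, q3=T}.
                      branch 1.1.1.2.1.2 (add q3):
                        \lnot ((q3 \land q3) \land \lnot q1): β-rule — branch into \lnot (q3 \land q3)  //  \lnot \lnot q1.
                          branch 1.1.1.2.1.2.1 (add \lnot (q3 \land q3)):
                            \lnot (q3 \land q3): β-rule — branch into \lnot q3  //  \lnot q3.
                              branch 1.1.1.2.1.2.1.1 (add \lnot q3):
                                × closes — contains both q3 and \lnot q3.
                              branch 1.1.1.2.1.2.1.2 (add \lnot q3):
                                × closes — contains both q3 and \lnot q3.
                          branch 1.1.1.2.1.2.2 (add \lnot \lnot q1):
                            ○ open, literals {q1=T, q3=T}.
                  branch 1.1.1.2.2 (add \lnot (q3 \lor q3), ((q3 \land q3) \land \lnot q1)):
                    \lnot (q3 \lor q3): α-rule — add \lnot q3, \lnot q3.
                    × closes — contains both q3 and \lnot q3.
          branch 1.1.2 (add \lnot q3):
            \lnot (q4 \land ((q3 \lor q3) \leftrightarrow ((q3 \land q3) \land \lnot q1))): β-rule — branch into \lnot q4  //  \lnot ((q3 \lor q3) \leftrightarrow ((q3 \land q3) \land \lnot q1)).
              branch 1.1.2.1 (add \lnot q4):
                ○ open, literals {q3=F, q4=F}.
              branch 1.1.2.2 (add \lnot ((q3 \lor q3) \leftrightarrow ((q3 \land q3) \land \lnot q1))):
                \lnot ((q3 \lor q3) \leftrightarrow ((q3 \land q3) \land \lnot q1)): β-rule — branch into (q3 \lor q3), \lnot ((q3 \land q3) \land \lnot q1)  //  \lnot (q3 \lor q3), ((q3 \land q3) \land \lnot q1).
                  branch 1.1.2.2.1 (add (q3 \lor q3), \lnot ((q3 \land q3) \land \lnot q1)):
                    (q3 \lor q3): β-rule — branch into q3  //  q3.
                      branch 1.1.2.2.1.1 (add q3):
                        × closes — contains both q3 and \lnot q3.
                      branch 1.1.2.2.1.2 (add q3):
                        × closes — contains both q3 and \lnot q3.
                  branch 1.1.2.2.2 (add \lnot (q3 \lor q3), ((q3 \land q3) \land \lnot q1)):
                    \lnot (q3 \lor q3): α-rule — add \lnot q3, \lnot q3.
                    ((q3 \land q3) \land \lnot q1): α-rule — add (q3 \land q3), \lnot q1.
                    (q3 \land q3): α-rule — add q3, q3.
                    × closes — contains both q3 and \lnot q3.
      branch 1.2 (add \lnot (\lnot q3 \to \lnot q3), (q4 \land ((q3 \lor q3) \leftrightarrow ((q3 \land q3) \land \lnot q1)))):
        \lnot (\lnot q3 \to \lnot q3): α-rule — add \lnot q3, \lnot \lnot q3.
        × closes — contains both q3 and \lnot q3.
  branch 2 (add \lnot \lnot q2):
    \lnot \lnot q2: drop double negation, giving q2.
    ○ open, literals {q2=T}.
9 branches closed, 5 open.
Each open branch fixes some atoms; the unmentioned ones are free. Counting distinct full assignments: branch {q3=T, q4=F} (q1, q2, q5) contributes 8 new; branch {q1=T, q3=T} (q2, q4, q5) contributes 4 new; branch {q1=T, q3=T} (q2, q4, q5) contributes 0 new; branch {q3=F, q4=F} (q1, q2, q5) contributes 8 new; branch {q2=T} (q1, q3, q4, q5) contributes 6 new. Total: 26.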